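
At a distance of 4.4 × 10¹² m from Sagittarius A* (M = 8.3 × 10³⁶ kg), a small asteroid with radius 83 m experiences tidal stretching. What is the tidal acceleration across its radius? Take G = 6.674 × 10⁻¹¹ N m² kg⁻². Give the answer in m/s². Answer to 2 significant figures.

1.1 × 10⁻⁹ m/s²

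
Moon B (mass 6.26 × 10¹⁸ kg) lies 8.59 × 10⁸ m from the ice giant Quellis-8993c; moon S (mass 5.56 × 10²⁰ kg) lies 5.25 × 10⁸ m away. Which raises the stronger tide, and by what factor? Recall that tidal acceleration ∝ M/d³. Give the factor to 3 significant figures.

The tide-raising term goes as M/d³ (the gradient of a 1/d² field).
Moon B: (6.26 × 10¹⁸) / (8.59 × 10⁸)³ = 9.876 × 10⁻⁹
Moon S: (5.56 × 10²⁰) / (5.25 × 10⁸)³ = 3.842 × 10⁻⁶
Ratio (larger/smaller) = 389

Moon S, by a factor of ≈ 389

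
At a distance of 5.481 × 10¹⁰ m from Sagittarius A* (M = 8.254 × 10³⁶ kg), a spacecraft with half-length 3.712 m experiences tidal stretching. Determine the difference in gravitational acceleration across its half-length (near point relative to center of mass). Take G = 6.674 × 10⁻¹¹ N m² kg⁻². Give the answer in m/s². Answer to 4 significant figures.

The tidal stretch is the gradient of GM/d² times the body's extent r, hence the 1/d³ dependence.
a_tidal = 2GMr/d³
        = 2 × (6.674 × 10⁻¹¹) × (8.254 × 10³⁶) × (3.712) / (5.481 × 10¹⁰)³
        = 2.484 × 10⁻⁵ m/s²

2.484 × 10⁻⁵ m/s²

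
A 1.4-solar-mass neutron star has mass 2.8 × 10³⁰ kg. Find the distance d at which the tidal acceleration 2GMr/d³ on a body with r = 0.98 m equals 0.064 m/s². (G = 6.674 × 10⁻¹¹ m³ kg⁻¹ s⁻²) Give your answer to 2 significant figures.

1.8 × 10⁷ m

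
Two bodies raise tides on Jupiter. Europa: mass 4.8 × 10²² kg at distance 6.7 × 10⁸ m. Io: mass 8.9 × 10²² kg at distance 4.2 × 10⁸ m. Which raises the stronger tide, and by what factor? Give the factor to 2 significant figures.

Tidal acceleration ∝ M/d³, so compare M/d³ for each.
Europa: (4.8 × 10²²) / (6.7 × 10⁸)³ = 1.596 × 10⁻⁴
Io: (8.9 × 10²²) / (4.2 × 10⁸)³ = 1.201 × 10⁻³
Ratio (larger/smaller) = 7.5

Io, by a factor of ≈ 7.5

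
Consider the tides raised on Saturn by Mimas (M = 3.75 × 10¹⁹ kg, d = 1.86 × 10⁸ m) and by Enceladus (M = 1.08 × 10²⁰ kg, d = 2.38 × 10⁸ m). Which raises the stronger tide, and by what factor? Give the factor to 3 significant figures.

Enceladus, by a factor of ≈ 1.37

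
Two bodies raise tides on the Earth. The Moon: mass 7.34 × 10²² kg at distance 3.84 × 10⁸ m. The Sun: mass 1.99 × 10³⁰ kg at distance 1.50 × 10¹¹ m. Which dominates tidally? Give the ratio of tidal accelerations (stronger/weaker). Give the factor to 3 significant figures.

The Moon, by a factor of ≈ 2.20

The tide-raising term goes as M/d³ (the gradient of a 1/d² field).
The Moon: (7.34 × 10²²) / (3.84 × 10⁸)³ = 1.296 × 10⁻³
The Sun: (1.99 × 10³⁰) / (1.50 × 10¹¹)³ = 5.896 × 10⁻⁴
Ratio (larger/smaller) = 2.20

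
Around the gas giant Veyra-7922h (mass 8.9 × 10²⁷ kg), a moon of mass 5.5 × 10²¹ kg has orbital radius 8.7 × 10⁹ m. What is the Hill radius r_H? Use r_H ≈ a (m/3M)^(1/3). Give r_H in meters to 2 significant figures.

5.1 × 10⁷ m

r_H ≈ a (m/3M)^(1/3)
    = (8.7 × 10⁹) × (5.5 × 10²¹ / (3 × 8.9 × 10²⁷))^(1/3)
    = 5.1 × 10⁷ m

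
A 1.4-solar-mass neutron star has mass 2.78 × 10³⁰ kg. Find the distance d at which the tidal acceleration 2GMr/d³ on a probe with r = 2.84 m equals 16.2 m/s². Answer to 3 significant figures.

4.02 × 10⁶ m

2GMr/d³ = a_tidal  ⇒  d = (2GMr / a_tidal)^(1/3)
d = (2 × 6.674×10⁻¹¹ × (2.78 × 10³⁰) × (2.84) / (16.2))^(1/3)
  = 4.02 × 10⁶ m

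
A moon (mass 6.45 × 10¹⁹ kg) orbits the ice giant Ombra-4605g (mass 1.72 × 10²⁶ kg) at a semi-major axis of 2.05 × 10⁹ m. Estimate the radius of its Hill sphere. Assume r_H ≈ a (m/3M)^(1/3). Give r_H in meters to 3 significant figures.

r_H ≈ a (m/3M)^(1/3)
    = (2.05 × 10⁹) × (6.45 × 10¹⁹ / (3 × 1.72 × 10²⁶))^(1/3)
    = 1.03 × 10⁷ m

1.03 × 10⁷ m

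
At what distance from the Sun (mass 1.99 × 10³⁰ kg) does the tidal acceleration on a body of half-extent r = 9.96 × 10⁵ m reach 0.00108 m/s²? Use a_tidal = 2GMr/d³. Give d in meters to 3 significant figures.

6.26 × 10⁹ m

2GMr/d³ = a_tidal  ⇒  d = (2GMr / a_tidal)^(1/3)
d = (2 × 6.674×10⁻¹¹ × (1.99 × 10³⁰) × (9.96 × 10⁵) / (0.00108))^(1/3)
  = 6.26 × 10⁹ m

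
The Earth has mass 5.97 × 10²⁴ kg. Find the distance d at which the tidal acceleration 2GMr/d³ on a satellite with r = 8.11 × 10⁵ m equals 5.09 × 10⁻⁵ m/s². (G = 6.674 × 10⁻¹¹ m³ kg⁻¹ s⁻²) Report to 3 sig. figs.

2.33 × 10⁸ m

2GMr/d³ = a_tidal  ⇒  d = (2GMr / a_tidal)^(1/3)
d = (2 × 6.674×10⁻¹¹ × (5.97 × 10²⁴) × (8.11 × 10⁵) / (5.09 × 10⁻⁵))^(1/3)
  = 2.33 × 10⁸ m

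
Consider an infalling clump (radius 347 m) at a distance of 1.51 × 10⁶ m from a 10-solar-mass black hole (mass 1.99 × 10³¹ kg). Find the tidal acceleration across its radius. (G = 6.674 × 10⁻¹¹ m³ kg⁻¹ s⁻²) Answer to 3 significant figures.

2.68 × 10⁵ m/s²

Δg = 2GMr/d³
   = 2 × (6.674 × 10⁻¹¹) × (1.99 × 10³¹) × (347) / (1.51 × 10⁶)³
   = 2.68 × 10⁵ m/s²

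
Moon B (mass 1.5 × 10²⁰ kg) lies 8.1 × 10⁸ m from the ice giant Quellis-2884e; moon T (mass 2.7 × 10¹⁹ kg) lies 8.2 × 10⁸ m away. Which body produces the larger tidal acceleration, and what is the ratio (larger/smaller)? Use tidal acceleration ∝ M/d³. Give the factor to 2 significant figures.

Tidal stretch scales as M/d³; compute that for each body.
Moon B: (1.5 × 10²⁰) / (8.1 × 10⁸)³ = 2.823 × 10⁻⁷
Moon T: (2.7 × 10¹⁹) / (8.2 × 10⁸)³ = 4.897 × 10⁻⁸
Ratio (larger/smaller) = 5.8

Moon B, by a factor of ≈ 5.8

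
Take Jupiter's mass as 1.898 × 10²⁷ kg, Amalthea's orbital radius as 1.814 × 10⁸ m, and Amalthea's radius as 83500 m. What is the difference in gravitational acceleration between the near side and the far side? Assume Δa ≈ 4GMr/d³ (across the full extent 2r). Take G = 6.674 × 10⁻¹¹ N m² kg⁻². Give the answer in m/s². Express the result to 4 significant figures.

a_tidal = 4GMr/d³
        = 4 × (6.674 × 10⁻¹¹) × (1.898 × 10²⁷) × (83500) / (1.814 × 10⁸)³
        = 7.088 × 10⁻³ m/s²

7.088 × 10⁻³ m/s²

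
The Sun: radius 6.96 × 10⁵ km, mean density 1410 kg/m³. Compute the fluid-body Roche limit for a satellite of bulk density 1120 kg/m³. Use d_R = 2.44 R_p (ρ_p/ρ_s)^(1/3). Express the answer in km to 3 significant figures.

d_R = 2.44 × 6.96 × 10⁵ km × (1410/1120)^(1/3)
    = 1.83 × 10⁶ km

1.83 × 10⁶ km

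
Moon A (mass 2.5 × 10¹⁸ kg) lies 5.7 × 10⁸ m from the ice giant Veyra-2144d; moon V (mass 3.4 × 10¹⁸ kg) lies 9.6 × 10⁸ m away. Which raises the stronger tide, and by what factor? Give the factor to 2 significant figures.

Moon A, by a factor of ≈ 3.5

Compare M/d³ for the two perturbers:
Moon A: (2.5 × 10¹⁸) / (5.7 × 10⁸)³ = 1.350 × 10⁻⁸
Moon V: (3.4 × 10¹⁸) / (9.6 × 10⁸)³ = 3.843 × 10⁻⁹
Ratio (larger/smaller) = 3.5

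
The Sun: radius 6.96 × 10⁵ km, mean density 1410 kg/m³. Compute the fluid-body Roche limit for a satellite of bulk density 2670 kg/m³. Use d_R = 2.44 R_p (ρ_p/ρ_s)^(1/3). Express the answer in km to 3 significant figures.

d_R = 2.44 × 6.96 × 10⁵ km × (1410/2670)^(1/3)
    = 1.37 × 10⁶ km

1.37 × 10⁶ km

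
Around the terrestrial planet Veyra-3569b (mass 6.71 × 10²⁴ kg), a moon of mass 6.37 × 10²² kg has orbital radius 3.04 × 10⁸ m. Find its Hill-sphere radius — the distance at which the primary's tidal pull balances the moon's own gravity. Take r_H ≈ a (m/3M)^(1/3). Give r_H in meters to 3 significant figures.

r_H ≈ a (m/3M)^(1/3)
    = (3.04 × 10⁸) × (6.37 × 10²² / (3 × 6.71 × 10²⁴))^(1/3)
    = 4.46 × 10⁷ m

4.46 × 10⁷ m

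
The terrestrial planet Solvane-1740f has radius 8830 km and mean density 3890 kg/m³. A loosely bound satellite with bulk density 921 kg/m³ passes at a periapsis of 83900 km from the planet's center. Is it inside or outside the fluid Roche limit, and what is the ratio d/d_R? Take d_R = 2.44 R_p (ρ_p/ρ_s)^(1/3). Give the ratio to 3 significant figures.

outside; d/d_R ≈ 2.41

d_R = 2.44 × (8830 km) × (3890/921)^(1/3) = 34830 km
d/d_R = (83900) / (34830) = 2.41
Since d/d_R > 1, the body is outside the Roche limit.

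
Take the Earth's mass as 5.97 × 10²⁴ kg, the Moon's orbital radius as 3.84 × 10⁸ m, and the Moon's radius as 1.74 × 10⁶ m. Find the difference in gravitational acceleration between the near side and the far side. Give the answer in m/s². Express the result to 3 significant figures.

Δg = 4GMr/d³
   = 4 × (6.674 × 10⁻¹¹) × (5.97 × 10²⁴) × (1.74 × 10⁶) / (3.84 × 10⁸)³
   = 4.90 × 10⁻⁵ m/s²

4.90 × 10⁻⁵ m/s²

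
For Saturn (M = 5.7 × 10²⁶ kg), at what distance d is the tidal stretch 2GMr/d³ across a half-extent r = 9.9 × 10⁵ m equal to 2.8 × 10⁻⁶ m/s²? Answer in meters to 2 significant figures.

3.0 × 10⁹ m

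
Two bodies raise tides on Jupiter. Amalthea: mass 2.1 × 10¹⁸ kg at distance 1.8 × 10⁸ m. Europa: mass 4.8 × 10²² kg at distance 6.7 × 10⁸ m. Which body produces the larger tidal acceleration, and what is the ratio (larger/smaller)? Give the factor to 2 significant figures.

Europa, by a factor of ≈ 440

Compare M/d³ for the two perturbers:
Amalthea: (2.1 × 10¹⁸) / (1.8 × 10⁸)³ = 3.601 × 10⁻⁷
Europa: (4.8 × 10²²) / (6.7 × 10⁸)³ = 1.596 × 10⁻⁴
Ratio (larger/smaller) = 440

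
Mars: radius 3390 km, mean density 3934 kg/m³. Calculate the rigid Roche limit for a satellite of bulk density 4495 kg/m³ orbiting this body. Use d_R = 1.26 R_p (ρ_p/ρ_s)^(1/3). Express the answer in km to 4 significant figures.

4086 km

d_R = 1.26 × 3390 km × (3934/4495)^(1/3)
    = 4086 km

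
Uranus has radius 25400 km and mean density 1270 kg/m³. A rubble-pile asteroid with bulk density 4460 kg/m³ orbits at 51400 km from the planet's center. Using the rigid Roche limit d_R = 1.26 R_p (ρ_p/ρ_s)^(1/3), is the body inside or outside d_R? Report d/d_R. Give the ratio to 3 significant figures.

d_R = 1.26 × (25400 km) × (1270/4460)^(1/3) = 21060 km
d/d_R = (51400) / (21060) = 2.44
Since d/d_R > 1, the body is outside the Roche limit.

outside; d/d_R ≈ 2.44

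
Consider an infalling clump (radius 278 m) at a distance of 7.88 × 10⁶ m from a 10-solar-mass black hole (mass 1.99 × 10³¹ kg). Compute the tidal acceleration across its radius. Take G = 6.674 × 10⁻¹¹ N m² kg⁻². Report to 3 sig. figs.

Δg = 2GMr/d³
   = 2 × (6.674 × 10⁻¹¹) × (1.99 × 10³¹) × (278) / (7.88 × 10⁶)³
   = 1.51 × 10³ m/s²

1.51 × 10³ m/s²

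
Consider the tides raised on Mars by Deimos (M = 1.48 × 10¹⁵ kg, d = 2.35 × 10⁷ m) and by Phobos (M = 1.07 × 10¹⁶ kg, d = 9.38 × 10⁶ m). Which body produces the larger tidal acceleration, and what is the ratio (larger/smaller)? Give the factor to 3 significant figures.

The tide-raising term goes as M/d³ (the gradient of a 1/d² field).
Deimos: (1.48 × 10¹⁵) / (2.35 × 10⁷)³ = 1.140 × 10⁻⁷
Phobos: (1.07 × 10¹⁶) / (9.38 × 10⁶)³ = 1.297 × 10⁻⁵
Ratio (larger/smaller) = 114

Phobos, by a factor of ≈ 114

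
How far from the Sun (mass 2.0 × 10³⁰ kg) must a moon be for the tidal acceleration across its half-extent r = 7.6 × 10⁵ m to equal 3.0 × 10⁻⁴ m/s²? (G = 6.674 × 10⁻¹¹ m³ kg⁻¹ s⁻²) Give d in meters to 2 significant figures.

2GMr/d³ = a_tidal  ⇒  d = (2GMr / a_tidal)^(1/3)
d = (2 × 6.674×10⁻¹¹ × (2.0 × 10³⁰) × (7.6 × 10⁵) / (3.0 × 10⁻⁴))^(1/3)
  = 8.8 × 10⁹ m

8.8 × 10⁹ m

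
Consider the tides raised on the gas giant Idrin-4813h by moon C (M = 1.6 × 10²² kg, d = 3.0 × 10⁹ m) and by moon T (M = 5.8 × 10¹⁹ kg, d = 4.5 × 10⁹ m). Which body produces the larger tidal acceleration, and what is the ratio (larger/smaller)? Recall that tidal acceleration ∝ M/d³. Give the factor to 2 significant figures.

Moon C, by a factor of ≈ 930

Tidal stretch scales as M/d³; compute that for each body.
Moon C: (1.6 × 10²²) / (3.0 × 10⁹)³ = 5.926 × 10⁻⁷
Moon T: (5.8 × 10¹⁹) / (4.5 × 10⁹)³ = 6.365 × 10⁻¹⁰
Ratio (larger/smaller) = 930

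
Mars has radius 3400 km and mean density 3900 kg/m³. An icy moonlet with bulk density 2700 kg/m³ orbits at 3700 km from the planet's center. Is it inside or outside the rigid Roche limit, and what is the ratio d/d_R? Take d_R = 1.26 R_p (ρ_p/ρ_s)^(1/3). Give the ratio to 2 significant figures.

inside; d/d_R ≈ 0.76

d_R = 1.26 × (3400 km) × (3900/2700)^(1/3) = 4843 km
d/d_R = (3700) / (4843) = 0.76
Since d/d_R < 1, the body is inside the Roche limit.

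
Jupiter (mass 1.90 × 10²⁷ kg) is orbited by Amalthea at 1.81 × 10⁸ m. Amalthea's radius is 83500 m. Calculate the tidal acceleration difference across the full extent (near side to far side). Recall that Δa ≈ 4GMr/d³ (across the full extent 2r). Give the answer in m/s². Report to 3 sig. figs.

The field gradient is 2GM/d³; across the full diameter 2r the difference is 4GMr/d³.
a_tidal = 4GMr/d³
        = 4 × (6.674 × 10⁻¹¹) × (1.90 × 10²⁷) × (83500) / (1.81 × 10⁸)³
        = 7.14 × 10⁻³ m/s²

7.14 × 10⁻³ m/s²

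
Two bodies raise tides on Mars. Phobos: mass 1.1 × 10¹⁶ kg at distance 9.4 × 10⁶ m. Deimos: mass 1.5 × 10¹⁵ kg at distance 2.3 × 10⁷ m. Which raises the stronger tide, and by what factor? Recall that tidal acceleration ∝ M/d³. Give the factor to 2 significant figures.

Compare M/d³ for the two perturbers:
Phobos: (1.1 × 10¹⁶) / (9.4 × 10⁶)³ = 1.324 × 10⁻⁵
Deimos: (1.5 × 10¹⁵) / (2.3 × 10⁷)³ = 1.233 × 10⁻⁷
Ratio (larger/smaller) = 110

Phobos, by a factor of ≈ 110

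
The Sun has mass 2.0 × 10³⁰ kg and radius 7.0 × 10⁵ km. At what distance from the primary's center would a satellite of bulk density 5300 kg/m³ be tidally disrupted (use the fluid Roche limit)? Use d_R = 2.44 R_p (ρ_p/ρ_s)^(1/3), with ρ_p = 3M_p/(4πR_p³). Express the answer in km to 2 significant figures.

1.1 × 10⁶ km

ρ_p = 3M_p/(4πR_p³) = 3 × (2.0 × 10³⁰) / (4π × (7.0 × 10⁸ m)³) = 1400 kg/m³
d_R = 2.44 × 7.0 × 10⁵ km × (1400/5300)^(1/3)
    = 1.1 × 10⁶ km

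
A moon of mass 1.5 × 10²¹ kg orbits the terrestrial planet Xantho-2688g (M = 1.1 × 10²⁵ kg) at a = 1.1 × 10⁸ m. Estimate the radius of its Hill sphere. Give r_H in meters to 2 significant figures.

3.9 × 10⁶ m

r_H ≈ a (m/3M)^(1/3)
    = (1.1 × 10⁸) × (1.5 × 10²¹ / (3 × 1.1 × 10²⁵))^(1/3)
    = 3.9 × 10⁶ m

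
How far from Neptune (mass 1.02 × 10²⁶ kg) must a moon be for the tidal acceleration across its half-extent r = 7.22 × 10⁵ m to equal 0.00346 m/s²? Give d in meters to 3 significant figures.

1.42 × 10⁸ m

2GMr/d³ = a_tidal  ⇒  d = (2GMr / a_tidal)^(1/3)
d = (2 × 6.674×10⁻¹¹ × (1.02 × 10²⁶) × (7.22 × 10⁵) / (0.00346))^(1/3)
  = 1.42 × 10⁸ m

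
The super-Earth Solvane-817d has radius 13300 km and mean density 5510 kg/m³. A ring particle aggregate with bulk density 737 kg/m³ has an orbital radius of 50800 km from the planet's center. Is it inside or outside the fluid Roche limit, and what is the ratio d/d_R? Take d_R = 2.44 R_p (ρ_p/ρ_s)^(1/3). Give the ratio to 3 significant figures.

inside; d/d_R ≈ 0.801

d_R = 2.44 × (13300 km) × (5510/737)^(1/3) = 63460 km
d/d_R = (50800) / (63460) = 0.801
Since d/d_R < 1, the body is inside the Roche limit.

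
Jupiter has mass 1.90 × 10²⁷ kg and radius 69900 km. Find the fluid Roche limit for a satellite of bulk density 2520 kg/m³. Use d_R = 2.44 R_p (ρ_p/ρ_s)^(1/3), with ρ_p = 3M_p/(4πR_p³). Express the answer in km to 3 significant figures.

1.38 × 10⁵ km

ρ_p = 3M_p/(4πR_p³) = 3 × (1.90 × 10²⁷) / (4π × (6.99 × 10⁷ m)³) = 1330 kg/m³
d_R = 2.44 × 69900 km × (1330/2520)^(1/3)
    = 1.38 × 10⁵ km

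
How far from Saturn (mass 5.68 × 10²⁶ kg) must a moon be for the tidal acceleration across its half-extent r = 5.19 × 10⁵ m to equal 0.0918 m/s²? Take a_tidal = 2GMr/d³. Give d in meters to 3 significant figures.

2GMr/d³ = a_tidal  ⇒  d = (2GMr / a_tidal)^(1/3)
d = (2 × 6.674×10⁻¹¹ × (5.68 × 10²⁶) × (5.19 × 10⁵) / (0.0918))^(1/3)
  = 7.54 × 10⁷ m

7.54 × 10⁷ m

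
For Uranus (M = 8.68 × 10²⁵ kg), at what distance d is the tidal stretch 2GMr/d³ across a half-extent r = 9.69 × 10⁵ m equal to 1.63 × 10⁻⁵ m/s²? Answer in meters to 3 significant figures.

2GMr/d³ = a_tidal  ⇒  d = (2GMr / a_tidal)^(1/3)
d = (2 × 6.674×10⁻¹¹ × (8.68 × 10²⁵) × (9.69 × 10⁵) / (1.63 × 10⁻⁵))^(1/3)
  = 8.83 × 10⁸ m

8.83 × 10⁸ m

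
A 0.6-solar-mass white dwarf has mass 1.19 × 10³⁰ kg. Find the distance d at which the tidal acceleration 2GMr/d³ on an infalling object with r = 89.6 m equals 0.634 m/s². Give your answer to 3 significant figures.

2.82 × 10⁷ m

2GMr/d³ = a_tidal  ⇒  d = (2GMr / a_tidal)^(1/3)
d = (2 × 6.674×10⁻¹¹ × (1.19 × 10³⁰) × (89.6) / (0.634))^(1/3)
  = 2.82 × 10⁷ m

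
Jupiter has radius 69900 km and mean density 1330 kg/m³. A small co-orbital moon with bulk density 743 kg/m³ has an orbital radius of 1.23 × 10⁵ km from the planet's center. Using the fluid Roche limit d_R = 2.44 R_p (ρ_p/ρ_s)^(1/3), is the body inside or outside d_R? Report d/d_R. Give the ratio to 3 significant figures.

inside; d/d_R ≈ 0.594

d_R = 2.44 × (69900 km) × (1330/743)^(1/3) = 2.071 × 10⁵ km
d/d_R = (1.23 × 10⁵) / (2.071 × 10⁵) = 0.594
Since d/d_R < 1, the body is inside the Roche limit.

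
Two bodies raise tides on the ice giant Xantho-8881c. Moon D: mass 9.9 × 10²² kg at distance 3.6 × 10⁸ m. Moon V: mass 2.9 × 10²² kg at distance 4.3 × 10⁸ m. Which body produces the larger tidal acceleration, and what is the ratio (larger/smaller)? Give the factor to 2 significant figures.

Tidal acceleration ∝ M/d³, so compare M/d³ for each.
Moon D: (9.9 × 10²²) / (3.6 × 10⁸)³ = 2.122 × 10⁻³
Moon V: (2.9 × 10²²) / (4.3 × 10⁸)³ = 3.647 × 10⁻⁴
Ratio (larger/smaller) = 5.8

Moon D, by a factor of ≈ 5.8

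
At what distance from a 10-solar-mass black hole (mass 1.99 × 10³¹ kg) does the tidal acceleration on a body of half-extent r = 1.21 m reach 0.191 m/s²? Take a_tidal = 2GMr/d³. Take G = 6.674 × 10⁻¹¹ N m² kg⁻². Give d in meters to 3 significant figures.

2GMr/d³ = a_tidal  ⇒  d = (2GMr / a_tidal)^(1/3)
d = (2 × 6.674×10⁻¹¹ × (1.99 × 10³¹) × (1.21) / (0.191))^(1/3)
  = 2.56 × 10⁷ m

2.56 × 10⁷ m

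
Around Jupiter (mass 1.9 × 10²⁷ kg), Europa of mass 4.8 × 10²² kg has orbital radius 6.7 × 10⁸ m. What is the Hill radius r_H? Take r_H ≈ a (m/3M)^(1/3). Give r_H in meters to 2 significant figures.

1.4 × 10⁷ m

r_H ≈ a (m/3M)^(1/3)
    = (6.7 × 10⁸) × (4.8 × 10²² / (3 × 1.9 × 10²⁷))^(1/3)
    = 1.4 × 10⁷ m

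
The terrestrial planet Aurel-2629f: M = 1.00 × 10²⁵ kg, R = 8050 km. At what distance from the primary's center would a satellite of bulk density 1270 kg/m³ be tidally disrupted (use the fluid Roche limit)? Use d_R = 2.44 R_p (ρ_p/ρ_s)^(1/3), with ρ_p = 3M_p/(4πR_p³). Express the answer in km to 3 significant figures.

ρ_p = 3M_p/(4πR_p³) = 3 × (1.00 × 10²⁵) / (4π × (8.05 × 10⁶ m)³) = 4580 kg/m³
d_R = 2.44 × 8050 km × (4580/1270)^(1/3)
    = 30100 km

30100 km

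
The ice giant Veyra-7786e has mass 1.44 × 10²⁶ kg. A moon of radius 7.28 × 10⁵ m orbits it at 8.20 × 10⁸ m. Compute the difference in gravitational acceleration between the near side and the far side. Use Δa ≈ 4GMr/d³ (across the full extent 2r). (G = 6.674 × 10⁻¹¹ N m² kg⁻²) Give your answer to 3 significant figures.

Near-to-far spans 2r, so the tidal difference is twice the near-to-center value: 4GMr/d³.
a_tidal = 4GMr/d³
        = 4 × (6.674 × 10⁻¹¹) × (1.44 × 10²⁶) × (7.28 × 10⁵) / (8.20 × 10⁸)³
        = 5.08 × 10⁻⁵ m/s²

5.08 × 10⁻⁵ m/s²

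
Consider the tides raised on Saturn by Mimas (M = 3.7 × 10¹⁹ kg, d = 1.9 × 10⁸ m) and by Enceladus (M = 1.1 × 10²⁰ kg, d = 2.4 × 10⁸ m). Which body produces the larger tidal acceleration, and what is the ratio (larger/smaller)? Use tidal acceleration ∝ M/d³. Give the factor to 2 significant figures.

Enceladus, by a factor of ≈ 1.5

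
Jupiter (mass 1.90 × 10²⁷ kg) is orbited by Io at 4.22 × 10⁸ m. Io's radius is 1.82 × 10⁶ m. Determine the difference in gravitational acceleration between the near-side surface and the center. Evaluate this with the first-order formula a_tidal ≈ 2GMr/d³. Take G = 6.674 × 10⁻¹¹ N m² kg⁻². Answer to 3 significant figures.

Differencing GM/(d−r)² and GM/d² to first order in r/d gives 2GMr/d³.
Δa = 2GMr/d³
   = 2 × (6.674 × 10⁻¹¹) × (1.90 × 10²⁷) × (1.82 × 10⁶) / (4.22 × 10⁸)³
   = 6.14 × 10⁻³ m/s²

6.14 × 10⁻³ m/s²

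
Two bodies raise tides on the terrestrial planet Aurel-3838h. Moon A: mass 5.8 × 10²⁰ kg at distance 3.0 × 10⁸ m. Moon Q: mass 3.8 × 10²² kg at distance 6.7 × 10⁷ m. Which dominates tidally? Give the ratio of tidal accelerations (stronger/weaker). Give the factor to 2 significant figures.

Moon Q, by a factor of ≈ 5900

Compare M/d³ for the two perturbers:
Moon A: (5.8 × 10²⁰) / (3.0 × 10⁸)³ = 2.148 × 10⁻⁵
Moon Q: (3.8 × 10²²) / (6.7 × 10⁷)³ = 1.263 × 10⁻¹
Ratio (larger/smaller) = 5900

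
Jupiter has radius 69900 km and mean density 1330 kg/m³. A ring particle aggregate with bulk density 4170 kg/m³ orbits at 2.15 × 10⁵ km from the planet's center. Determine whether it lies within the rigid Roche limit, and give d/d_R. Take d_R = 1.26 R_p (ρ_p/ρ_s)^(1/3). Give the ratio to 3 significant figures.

d_R = 1.26 × (69900 km) × (1330/4170)^(1/3) = 60180 km
d/d_R = (2.15 × 10⁵) / (60180) = 3.57
Since d/d_R > 1, the body is outside the Roche limit.

outside; d/d_R ≈ 3.57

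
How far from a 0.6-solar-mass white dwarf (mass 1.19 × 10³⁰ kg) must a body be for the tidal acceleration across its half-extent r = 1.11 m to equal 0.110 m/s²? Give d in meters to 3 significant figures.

1.17 × 10⁷ m

2GMr/d³ = a_tidal  ⇒  d = (2GMr / a_tidal)^(1/3)
d = (2 × 6.674×10⁻¹¹ × (1.19 × 10³⁰) × (1.11) / (0.110))^(1/3)
  = 1.17 × 10⁷ m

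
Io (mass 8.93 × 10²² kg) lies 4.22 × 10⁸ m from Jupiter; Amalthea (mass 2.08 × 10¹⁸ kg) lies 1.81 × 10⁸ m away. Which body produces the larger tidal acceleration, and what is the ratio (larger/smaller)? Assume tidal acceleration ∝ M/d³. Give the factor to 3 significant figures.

The tide-raising term goes as M/d³ (the gradient of a 1/d² field).
Io: (8.93 × 10²²) / (4.22 × 10⁸)³ = 1.188 × 10⁻³
Amalthea: (2.08 × 10¹⁸) / (1.81 × 10⁸)³ = 3.508 × 10⁻⁷
Ratio (larger/smaller) = 3390

Io, by a factor of ≈ 3390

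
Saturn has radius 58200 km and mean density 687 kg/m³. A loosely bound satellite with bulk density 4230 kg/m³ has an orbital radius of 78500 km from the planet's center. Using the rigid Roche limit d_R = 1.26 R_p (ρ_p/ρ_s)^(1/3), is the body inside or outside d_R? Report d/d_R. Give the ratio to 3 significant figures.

outside; d/d_R ≈ 1.96

d_R = 1.26 × (58200 km) × (687/4230)^(1/3) = 40010 km
d/d_R = (78500) / (40010) = 1.96
Since d/d_R > 1, the body is outside the Roche limit.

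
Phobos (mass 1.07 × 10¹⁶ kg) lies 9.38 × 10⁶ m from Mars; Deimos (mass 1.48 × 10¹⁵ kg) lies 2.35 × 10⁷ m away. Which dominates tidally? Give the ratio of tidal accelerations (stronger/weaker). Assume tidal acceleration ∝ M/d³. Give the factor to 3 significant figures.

Phobos, by a factor of ≈ 114

Tidal stretch scales as M/d³; compute that for each body.
Phobos: (1.07 × 10¹⁶) / (9.38 × 10⁶)³ = 1.297 × 10⁻⁵
Deimos: (1.48 × 10¹⁵) / (2.35 × 10⁷)³ = 1.140 × 10⁻⁷
Ratio (larger/smaller) = 114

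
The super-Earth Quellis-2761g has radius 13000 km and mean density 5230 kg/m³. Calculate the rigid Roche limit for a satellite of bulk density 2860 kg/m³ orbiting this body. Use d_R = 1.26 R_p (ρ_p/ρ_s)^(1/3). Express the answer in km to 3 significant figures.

d_R = 1.26 × 13000 km × (5230/2860)^(1/3)
    = 20000 km

20000 km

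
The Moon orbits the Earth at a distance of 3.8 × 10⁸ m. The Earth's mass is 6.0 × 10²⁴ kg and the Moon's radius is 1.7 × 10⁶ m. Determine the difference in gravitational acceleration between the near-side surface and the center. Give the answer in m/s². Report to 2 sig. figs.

a_tidal = 2GMr/d³
        = 2 × (6.674 × 10⁻¹¹) × (6.0 × 10²⁴) × (1.7 × 10⁶) / (3.8 × 10⁸)³
        = 2.5 × 10⁻⁵ m/s²

2.5 × 10⁻⁵ m/s²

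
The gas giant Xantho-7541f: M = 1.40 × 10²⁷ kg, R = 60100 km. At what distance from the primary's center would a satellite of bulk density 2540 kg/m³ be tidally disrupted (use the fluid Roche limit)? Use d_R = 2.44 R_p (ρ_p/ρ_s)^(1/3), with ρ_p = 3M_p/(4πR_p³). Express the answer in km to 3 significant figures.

1.24 × 10⁵ km

ρ_p = 3M_p/(4πR_p³) = 3 × (1.40 × 10²⁷) / (4π × (6.01 × 10⁷ m)³) = 1540 kg/m³
d_R = 2.44 × 60100 km × (1540/2540)^(1/3)
    = 1.24 × 10⁵ km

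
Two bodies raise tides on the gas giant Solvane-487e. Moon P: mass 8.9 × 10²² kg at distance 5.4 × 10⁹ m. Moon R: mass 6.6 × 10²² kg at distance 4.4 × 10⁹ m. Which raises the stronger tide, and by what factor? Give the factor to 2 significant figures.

The tide-raising term goes as M/d³ (the gradient of a 1/d² field).
Moon P: (8.9 × 10²²) / (5.4 × 10⁹)³ = 5.652 × 10⁻⁷
Moon R: (6.6 × 10²²) / (4.4 × 10⁹)³ = 7.748 × 10⁻⁷
Ratio (larger/smaller) = 1.4

Moon R, by a factor of ≈ 1.4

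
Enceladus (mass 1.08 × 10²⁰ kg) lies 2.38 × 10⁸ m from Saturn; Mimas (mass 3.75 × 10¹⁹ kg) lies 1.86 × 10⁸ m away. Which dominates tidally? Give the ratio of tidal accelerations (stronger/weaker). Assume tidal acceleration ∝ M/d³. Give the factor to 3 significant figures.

Enceladus, by a factor of ≈ 1.37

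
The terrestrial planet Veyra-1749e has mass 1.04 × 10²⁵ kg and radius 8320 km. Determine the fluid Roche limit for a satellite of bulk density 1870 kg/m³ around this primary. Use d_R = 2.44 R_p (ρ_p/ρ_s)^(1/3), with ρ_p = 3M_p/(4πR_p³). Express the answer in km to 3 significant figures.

26800 km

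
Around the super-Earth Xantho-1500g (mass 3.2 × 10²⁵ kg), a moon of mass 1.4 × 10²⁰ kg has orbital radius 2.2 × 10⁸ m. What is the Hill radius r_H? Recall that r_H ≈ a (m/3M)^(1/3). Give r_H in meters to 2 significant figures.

2.5 × 10⁶ m

r_H ≈ a (m/3M)^(1/3)
    = (2.2 × 10⁸) × (1.4 × 10²⁰ / (3 × 3.2 × 10²⁵))^(1/3)
    = 2.5 × 10⁶ m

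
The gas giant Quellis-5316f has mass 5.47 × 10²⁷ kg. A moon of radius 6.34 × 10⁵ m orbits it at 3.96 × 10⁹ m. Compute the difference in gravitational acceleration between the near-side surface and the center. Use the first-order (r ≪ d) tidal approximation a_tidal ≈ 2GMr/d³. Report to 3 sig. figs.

Δa = 2GMr/d³
   = 2 × (6.674 × 10⁻¹¹) × (5.47 × 10²⁷) × (6.34 × 10⁵) / (3.96 × 10⁹)³
   = 7.45 × 10⁻⁶ m/s²

7.45 × 10⁻⁶ m/s²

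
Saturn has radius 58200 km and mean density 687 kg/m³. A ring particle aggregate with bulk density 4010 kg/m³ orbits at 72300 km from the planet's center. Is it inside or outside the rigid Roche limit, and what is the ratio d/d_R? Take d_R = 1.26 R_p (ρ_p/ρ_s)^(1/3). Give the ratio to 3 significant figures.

d_R = 1.26 × (58200 km) × (687/4010)^(1/3) = 40730 km
d/d_R = (72300) / (40730) = 1.78
Since d/d_R > 1, the body is outside the Roche limit.

outside; d/d_R ≈ 1.78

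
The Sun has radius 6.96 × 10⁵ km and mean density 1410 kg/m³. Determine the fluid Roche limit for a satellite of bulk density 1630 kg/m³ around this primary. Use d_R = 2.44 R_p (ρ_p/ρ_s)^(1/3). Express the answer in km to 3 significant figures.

d_R = 2.44 × 6.96 × 10⁵ km × (1410/1630)^(1/3)
    = 1.62 × 10⁶ km

1.62 × 10⁶ km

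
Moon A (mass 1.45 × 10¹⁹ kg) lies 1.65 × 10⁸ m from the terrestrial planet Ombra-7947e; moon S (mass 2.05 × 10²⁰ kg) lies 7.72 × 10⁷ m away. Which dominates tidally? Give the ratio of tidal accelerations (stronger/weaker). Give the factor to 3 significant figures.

Tidal stretch scales as M/d³; compute that for each body.
Moon A: (1.45 × 10¹⁹) / (1.65 × 10⁸)³ = 3.228 × 10⁻⁶
Moon S: (2.05 × 10²⁰) / (7.72 × 10⁷)³ = 4.456 × 10⁻⁴
Ratio (larger/smaller) = 138

Moon S, by a factor of ≈ 138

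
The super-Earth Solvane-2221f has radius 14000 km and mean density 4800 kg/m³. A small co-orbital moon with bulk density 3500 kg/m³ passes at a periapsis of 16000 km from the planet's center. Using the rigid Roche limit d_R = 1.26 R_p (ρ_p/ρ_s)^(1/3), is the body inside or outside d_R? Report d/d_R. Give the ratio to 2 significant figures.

inside; d/d_R ≈ 0.82

d_R = 1.26 × (14000 km) × (4800/3500)^(1/3) = 19600 km
d/d_R = (16000) / (19600) = 0.82
Since d/d_R < 1, the body is inside the Roche limit.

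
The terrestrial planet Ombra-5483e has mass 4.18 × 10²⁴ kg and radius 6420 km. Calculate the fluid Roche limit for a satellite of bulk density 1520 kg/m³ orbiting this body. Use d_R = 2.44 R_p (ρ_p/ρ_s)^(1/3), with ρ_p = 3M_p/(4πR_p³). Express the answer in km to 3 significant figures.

21200 km

ρ_p = 3M_p/(4πR_p³) = 3 × (4.18 × 10²⁴) / (4π × (6.42 × 10⁶ m)³) = 3770 kg/m³
d_R = 2.44 × 6420 km × (3770/1520)^(1/3)
    = 21200 km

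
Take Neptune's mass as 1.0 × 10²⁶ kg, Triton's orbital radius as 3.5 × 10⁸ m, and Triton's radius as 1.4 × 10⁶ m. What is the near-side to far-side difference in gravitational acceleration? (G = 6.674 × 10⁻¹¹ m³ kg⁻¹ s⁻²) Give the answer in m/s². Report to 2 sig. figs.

Differencing GM/(d−r)² and GM/(d+r)² to first order in r/d gives 4GMr/d³.
Δa = 4GMr/d³
   = 4 × (6.674 × 10⁻¹¹) × (1.0 × 10²⁶) × (1.4 × 10⁶) / (3.5 × 10⁸)³
   = 8.7 × 10⁻⁴ m/s²

8.7 × 10⁻⁴ m/s²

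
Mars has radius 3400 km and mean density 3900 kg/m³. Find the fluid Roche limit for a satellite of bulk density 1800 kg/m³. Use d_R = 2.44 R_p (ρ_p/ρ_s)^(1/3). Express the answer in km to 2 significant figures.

11000 km

d_R = 2.44 × 3400 km × (3900/1800)^(1/3)
    = 11000 km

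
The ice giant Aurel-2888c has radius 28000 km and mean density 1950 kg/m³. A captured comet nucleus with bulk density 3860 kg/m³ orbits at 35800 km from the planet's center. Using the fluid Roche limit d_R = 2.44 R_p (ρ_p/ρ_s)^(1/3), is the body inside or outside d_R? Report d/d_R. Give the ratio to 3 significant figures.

inside; d/d_R ≈ 0.658

d_R = 2.44 × (28000 km) × (1950/3860)^(1/3) = 54410 km
d/d_R = (35800) / (54410) = 0.658
Since d/d_R < 1, the body is inside the Roche limit.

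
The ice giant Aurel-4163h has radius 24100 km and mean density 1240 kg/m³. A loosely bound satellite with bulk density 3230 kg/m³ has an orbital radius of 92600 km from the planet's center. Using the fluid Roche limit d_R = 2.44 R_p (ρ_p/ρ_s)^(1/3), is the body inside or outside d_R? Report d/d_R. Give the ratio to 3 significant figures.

outside; d/d_R ≈ 2.17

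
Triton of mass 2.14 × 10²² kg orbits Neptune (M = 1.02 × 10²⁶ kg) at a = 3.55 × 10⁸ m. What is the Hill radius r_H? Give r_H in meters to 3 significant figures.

1.46 × 10⁷ m

r_H ≈ a (m/3M)^(1/3)
    = (3.55 × 10⁸) × (2.14 × 10²² / (3 × 1.02 × 10²⁶))^(1/3)
    = 1.46 × 10⁷ m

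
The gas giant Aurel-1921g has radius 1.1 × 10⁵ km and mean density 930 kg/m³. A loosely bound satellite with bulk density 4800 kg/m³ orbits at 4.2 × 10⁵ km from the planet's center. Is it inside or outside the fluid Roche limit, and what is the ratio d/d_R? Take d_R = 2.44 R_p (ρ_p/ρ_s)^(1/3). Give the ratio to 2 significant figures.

d_R = 2.44 × (1.1 × 10⁵ km) × (930/4800)^(1/3) = 1.553 × 10⁵ km
d/d_R = (4.2 × 10⁵) / (1.553 × 10⁵) = 2.7
Since d/d_R > 1, the body is outside the Roche limit.

outside; d/d_R ≈ 2.7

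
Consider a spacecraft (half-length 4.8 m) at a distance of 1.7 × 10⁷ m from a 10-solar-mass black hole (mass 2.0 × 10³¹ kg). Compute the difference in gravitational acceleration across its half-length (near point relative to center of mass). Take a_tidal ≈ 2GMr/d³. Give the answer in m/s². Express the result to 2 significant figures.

Δg = 2GMr/d³
   = 2 × (6.674 × 10⁻¹¹) × (2.0 × 10³¹) × (4.8) / (1.7 × 10⁷)³
   = 2.6 m/s²

2.6 m/s²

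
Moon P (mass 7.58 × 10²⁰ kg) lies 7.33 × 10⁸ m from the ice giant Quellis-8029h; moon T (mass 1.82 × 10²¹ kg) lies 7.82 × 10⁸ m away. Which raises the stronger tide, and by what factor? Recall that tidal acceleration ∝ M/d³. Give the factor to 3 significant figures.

Moon T, by a factor of ≈ 1.98

The tide-raising term goes as M/d³ (the gradient of a 1/d² field).
Moon P: (7.58 × 10²⁰) / (7.33 × 10⁸)³ = 1.925 × 10⁻⁶
Moon T: (1.82 × 10²¹) / (7.82 × 10⁸)³ = 3.806 × 10⁻⁶
Ratio (larger/smaller) = 1.98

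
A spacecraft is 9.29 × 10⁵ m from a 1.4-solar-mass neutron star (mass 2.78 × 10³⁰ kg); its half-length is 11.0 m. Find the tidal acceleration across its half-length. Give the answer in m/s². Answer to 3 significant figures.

5.09 × 10³ m/s²

Δg = 2GMr/d³
   = 2 × (6.674 × 10⁻¹¹) × (2.78 × 10³⁰) × (11.0) / (9.29 × 10⁵)³
   = 5.09 × 10³ m/s²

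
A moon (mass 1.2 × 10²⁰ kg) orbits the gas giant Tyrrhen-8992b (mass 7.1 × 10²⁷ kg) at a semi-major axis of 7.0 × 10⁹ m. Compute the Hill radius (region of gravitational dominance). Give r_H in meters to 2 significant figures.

1.2 × 10⁷ m

r_H ≈ a (m/3M)^(1/3)
    = (7.0 × 10⁹) × (1.2 × 10²⁰ / (3 × 7.1 × 10²⁷))^(1/3)
    = 1.2 × 10⁷ m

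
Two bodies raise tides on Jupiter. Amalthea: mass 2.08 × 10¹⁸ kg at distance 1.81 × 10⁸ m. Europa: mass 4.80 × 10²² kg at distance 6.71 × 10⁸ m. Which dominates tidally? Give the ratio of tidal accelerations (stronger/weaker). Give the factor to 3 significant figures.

Europa, by a factor of ≈ 453

The tide-raising term goes as M/d³ (the gradient of a 1/d² field).
Amalthea: (2.08 × 10¹⁸) / (1.81 × 10⁸)³ = 3.508 × 10⁻⁷
Europa: (4.80 × 10²²) / (6.71 × 10⁸)³ = 1.589 × 10⁻⁴
Ratio (larger/smaller) = 453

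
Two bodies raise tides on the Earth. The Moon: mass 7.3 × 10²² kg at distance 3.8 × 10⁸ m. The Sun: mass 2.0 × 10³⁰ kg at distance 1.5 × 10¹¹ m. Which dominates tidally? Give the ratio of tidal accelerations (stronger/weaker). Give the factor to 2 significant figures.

Tidal stretch scales as M/d³; compute that for each body.
The Moon: (7.3 × 10²²) / (3.8 × 10⁸)³ = 1.330 × 10⁻³
The Sun: (2.0 × 10³⁰) / (1.5 × 10¹¹)³ = 5.926 × 10⁻⁴
Ratio (larger/smaller) = 2.2

The Moon, by a factor of ≈ 2.2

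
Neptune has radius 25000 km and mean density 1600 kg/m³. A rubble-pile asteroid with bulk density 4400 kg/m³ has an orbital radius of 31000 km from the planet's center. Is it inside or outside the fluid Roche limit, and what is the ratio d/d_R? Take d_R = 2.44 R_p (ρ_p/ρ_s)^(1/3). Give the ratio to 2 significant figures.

d_R = 2.44 × (25000 km) × (1600/4400)^(1/3) = 43540 km
d/d_R = (31000) / (43540) = 0.71
Since d/d_R < 1, the body is inside the Roche limit.

inside; d/d_R ≈ 0.71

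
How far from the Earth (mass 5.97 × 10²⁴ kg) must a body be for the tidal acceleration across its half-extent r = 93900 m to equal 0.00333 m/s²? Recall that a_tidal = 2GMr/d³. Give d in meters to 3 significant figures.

2GMr/d³ = a_tidal  ⇒  d = (2GMr / a_tidal)^(1/3)
d = (2 × 6.674×10⁻¹¹ × (5.97 × 10²⁴) × (93900) / (0.00333))^(1/3)
  = 2.82 × 10⁷ m

2.82 × 10⁷ m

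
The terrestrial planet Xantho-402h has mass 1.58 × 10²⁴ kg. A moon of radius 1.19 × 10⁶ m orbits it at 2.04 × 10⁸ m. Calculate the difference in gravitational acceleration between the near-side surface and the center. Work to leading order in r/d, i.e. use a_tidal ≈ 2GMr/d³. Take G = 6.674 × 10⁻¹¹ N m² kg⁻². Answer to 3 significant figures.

Since r ≪ d, expand the inverse-square field across one radius to get the leading 2GMr/d³ term.
a_tidal = 2GMr/d³
        = 2 × (6.674 × 10⁻¹¹) × (1.58 × 10²⁴) × (1.19 × 10⁶) / (2.04 × 10⁸)³
        = 2.96 × 10⁻⁵ m/s²

2.96 × 10⁻⁵ m/s²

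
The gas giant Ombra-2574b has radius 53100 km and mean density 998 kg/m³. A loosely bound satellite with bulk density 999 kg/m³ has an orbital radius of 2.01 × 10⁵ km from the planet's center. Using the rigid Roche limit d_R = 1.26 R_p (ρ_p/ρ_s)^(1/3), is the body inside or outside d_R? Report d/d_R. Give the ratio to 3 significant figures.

outside; d/d_R ≈ 3.01

d_R = 1.26 × (53100 km) × (998/999)^(1/3) = 66880 km
d/d_R = (2.01 × 10⁵) / (66880) = 3.01
Since d/d_R > 1, the body is outside the Roche limit.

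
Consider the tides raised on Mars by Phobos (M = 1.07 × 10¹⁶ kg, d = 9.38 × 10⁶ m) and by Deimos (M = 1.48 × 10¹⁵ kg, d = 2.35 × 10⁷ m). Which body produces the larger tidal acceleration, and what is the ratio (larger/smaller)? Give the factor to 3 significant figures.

Phobos, by a factor of ≈ 114

Tidal stretch scales as M/d³; compute that for each body.
Phobos: (1.07 × 10¹⁶) / (9.38 × 10⁶)³ = 1.297 × 10⁻⁵
Deimos: (1.48 × 10¹⁵) / (2.35 × 10⁷)³ = 1.140 × 10⁻⁷
Ratio (larger/smaller) = 114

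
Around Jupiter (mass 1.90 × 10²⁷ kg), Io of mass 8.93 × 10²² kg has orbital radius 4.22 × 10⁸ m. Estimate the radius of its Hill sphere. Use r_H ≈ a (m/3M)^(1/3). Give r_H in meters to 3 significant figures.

r_H ≈ a (m/3M)^(1/3)
    = (4.22 × 10⁸) × (8.93 × 10²² / (3 × 1.90 × 10²⁷))^(1/3)
    = 1.06 × 10⁷ m

1.06 × 10⁷ m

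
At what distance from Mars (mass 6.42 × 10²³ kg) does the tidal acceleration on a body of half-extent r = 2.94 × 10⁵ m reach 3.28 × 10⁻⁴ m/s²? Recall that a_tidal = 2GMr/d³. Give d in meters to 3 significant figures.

4.25 × 10⁷ m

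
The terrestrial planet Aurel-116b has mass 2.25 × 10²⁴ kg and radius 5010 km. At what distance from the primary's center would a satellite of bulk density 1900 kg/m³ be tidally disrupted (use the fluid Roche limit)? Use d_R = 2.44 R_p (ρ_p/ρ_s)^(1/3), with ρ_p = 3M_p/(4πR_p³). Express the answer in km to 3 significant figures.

ρ_p = 3M_p/(4πR_p³) = 3 × (2.25 × 10²⁴) / (4π × (5.01 × 10⁶ m)³) = 4270 kg/m³
d_R = 2.44 × 5010 km × (4270/1900)^(1/3)
    = 16000 km

16000 km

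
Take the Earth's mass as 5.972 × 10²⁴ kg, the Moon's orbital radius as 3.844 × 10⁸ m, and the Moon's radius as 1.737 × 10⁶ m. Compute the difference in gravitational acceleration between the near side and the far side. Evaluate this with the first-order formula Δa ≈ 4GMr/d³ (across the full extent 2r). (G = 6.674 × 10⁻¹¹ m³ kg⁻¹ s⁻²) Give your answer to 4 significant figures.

4.875 × 10⁻⁵ m/s²

Δg = 4GMr/d³
   = 4 × (6.674 × 10⁻¹¹) × (5.972 × 10²⁴) × (1.737 × 10⁶) / (3.844 × 10⁸)³
   = 4.875 × 10⁻⁵ m/s²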